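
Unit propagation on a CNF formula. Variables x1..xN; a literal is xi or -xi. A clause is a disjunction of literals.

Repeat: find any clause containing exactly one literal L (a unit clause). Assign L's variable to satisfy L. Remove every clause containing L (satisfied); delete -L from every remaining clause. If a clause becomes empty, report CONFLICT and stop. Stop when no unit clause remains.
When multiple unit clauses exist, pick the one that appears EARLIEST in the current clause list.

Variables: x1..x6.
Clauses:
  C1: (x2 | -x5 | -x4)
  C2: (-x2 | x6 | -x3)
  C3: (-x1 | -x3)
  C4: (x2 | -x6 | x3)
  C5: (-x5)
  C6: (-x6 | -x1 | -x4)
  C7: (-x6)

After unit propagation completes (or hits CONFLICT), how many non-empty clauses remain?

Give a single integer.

unit clause [-5] forces x5=F; simplify:
  satisfied 2 clause(s); 5 remain; assigned so far: [5]
unit clause [-6] forces x6=F; simplify:
  drop 6 from [-2, 6, -3] -> [-2, -3]
  satisfied 3 clause(s); 2 remain; assigned so far: [5, 6]

Answer: 2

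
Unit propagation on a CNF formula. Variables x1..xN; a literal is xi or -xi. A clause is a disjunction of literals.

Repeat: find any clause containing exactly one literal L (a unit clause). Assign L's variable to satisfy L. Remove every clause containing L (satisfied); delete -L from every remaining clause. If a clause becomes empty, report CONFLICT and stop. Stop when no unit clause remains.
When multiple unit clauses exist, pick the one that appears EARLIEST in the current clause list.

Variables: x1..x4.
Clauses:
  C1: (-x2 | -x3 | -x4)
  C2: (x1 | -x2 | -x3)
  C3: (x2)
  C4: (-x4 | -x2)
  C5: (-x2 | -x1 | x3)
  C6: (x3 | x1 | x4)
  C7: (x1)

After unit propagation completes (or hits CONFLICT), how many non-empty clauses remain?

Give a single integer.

Answer: 0

Derivation:
unit clause [2] forces x2=T; simplify:
  drop -2 from [-2, -3, -4] -> [-3, -4]
  drop -2 from [1, -2, -3] -> [1, -3]
  drop -2 from [-4, -2] -> [-4]
  drop -2 from [-2, -1, 3] -> [-1, 3]
  satisfied 1 clause(s); 6 remain; assigned so far: [2]
unit clause [-4] forces x4=F; simplify:
  drop 4 from [3, 1, 4] -> [3, 1]
  satisfied 2 clause(s); 4 remain; assigned so far: [2, 4]
unit clause [1] forces x1=T; simplify:
  drop -1 from [-1, 3] -> [3]
  satisfied 3 clause(s); 1 remain; assigned so far: [1, 2, 4]
unit clause [3] forces x3=T; simplify:
  satisfied 1 clause(s); 0 remain; assigned so far: [1, 2, 3, 4]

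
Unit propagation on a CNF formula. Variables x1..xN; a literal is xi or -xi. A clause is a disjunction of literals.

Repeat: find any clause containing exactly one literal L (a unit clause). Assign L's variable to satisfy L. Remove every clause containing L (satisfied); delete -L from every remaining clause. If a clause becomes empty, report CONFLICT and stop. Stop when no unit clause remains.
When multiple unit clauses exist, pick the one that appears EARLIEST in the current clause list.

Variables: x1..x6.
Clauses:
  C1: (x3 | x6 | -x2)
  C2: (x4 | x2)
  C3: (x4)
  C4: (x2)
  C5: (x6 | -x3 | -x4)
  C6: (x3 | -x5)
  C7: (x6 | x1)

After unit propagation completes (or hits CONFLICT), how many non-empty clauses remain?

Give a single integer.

unit clause [4] forces x4=T; simplify:
  drop -4 from [6, -3, -4] -> [6, -3]
  satisfied 2 clause(s); 5 remain; assigned so far: [4]
unit clause [2] forces x2=T; simplify:
  drop -2 from [3, 6, -2] -> [3, 6]
  satisfied 1 clause(s); 4 remain; assigned so far: [2, 4]

Answer: 4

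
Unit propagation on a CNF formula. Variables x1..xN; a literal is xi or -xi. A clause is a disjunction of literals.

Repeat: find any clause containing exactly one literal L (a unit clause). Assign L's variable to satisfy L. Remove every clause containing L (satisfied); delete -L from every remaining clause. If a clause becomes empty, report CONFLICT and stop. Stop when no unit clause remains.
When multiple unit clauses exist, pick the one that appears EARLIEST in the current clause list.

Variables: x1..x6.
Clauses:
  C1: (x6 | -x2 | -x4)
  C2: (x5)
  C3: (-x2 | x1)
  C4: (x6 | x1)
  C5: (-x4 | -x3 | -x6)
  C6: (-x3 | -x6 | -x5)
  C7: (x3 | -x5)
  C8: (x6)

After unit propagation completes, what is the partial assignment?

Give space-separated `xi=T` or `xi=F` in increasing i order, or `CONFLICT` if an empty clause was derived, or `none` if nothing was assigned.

Answer: CONFLICT

Derivation:
unit clause [5] forces x5=T; simplify:
  drop -5 from [-3, -6, -5] -> [-3, -6]
  drop -5 from [3, -5] -> [3]
  satisfied 1 clause(s); 7 remain; assigned so far: [5]
unit clause [3] forces x3=T; simplify:
  drop -3 from [-4, -3, -6] -> [-4, -6]
  drop -3 from [-3, -6] -> [-6]
  satisfied 1 clause(s); 6 remain; assigned so far: [3, 5]
unit clause [-6] forces x6=F; simplify:
  drop 6 from [6, -2, -4] -> [-2, -4]
  drop 6 from [6, 1] -> [1]
  drop 6 from [6] -> [] (empty!)
  satisfied 2 clause(s); 4 remain; assigned so far: [3, 5, 6]
CONFLICT (empty clause)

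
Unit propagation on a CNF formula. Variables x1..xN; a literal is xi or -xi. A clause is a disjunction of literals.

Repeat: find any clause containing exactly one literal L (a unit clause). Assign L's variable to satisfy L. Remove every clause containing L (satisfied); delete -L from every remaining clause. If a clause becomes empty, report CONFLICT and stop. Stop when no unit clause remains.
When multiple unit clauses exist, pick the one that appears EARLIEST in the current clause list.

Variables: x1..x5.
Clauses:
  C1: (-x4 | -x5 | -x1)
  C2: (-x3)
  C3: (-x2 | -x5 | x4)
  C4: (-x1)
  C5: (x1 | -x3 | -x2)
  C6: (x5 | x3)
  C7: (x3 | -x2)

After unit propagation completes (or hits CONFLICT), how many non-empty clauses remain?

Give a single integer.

Answer: 0

Derivation:
unit clause [-3] forces x3=F; simplify:
  drop 3 from [5, 3] -> [5]
  drop 3 from [3, -2] -> [-2]
  satisfied 2 clause(s); 5 remain; assigned so far: [3]
unit clause [-1] forces x1=F; simplify:
  satisfied 2 clause(s); 3 remain; assigned so far: [1, 3]
unit clause [5] forces x5=T; simplify:
  drop -5 from [-2, -5, 4] -> [-2, 4]
  satisfied 1 clause(s); 2 remain; assigned so far: [1, 3, 5]
unit clause [-2] forces x2=F; simplify:
  satisfied 2 clause(s); 0 remain; assigned so far: [1, 2, 3, 5]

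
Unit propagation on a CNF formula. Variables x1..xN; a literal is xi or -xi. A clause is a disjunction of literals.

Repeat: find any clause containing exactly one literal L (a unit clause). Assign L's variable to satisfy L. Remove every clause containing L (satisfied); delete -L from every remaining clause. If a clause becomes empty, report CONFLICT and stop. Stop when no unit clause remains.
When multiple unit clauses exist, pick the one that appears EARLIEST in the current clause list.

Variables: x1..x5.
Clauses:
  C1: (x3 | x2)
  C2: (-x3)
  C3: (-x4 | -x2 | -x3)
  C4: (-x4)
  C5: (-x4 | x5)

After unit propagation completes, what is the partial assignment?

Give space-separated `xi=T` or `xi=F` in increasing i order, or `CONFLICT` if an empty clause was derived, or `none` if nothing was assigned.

unit clause [-3] forces x3=F; simplify:
  drop 3 from [3, 2] -> [2]
  satisfied 2 clause(s); 3 remain; assigned so far: [3]
unit clause [2] forces x2=T; simplify:
  satisfied 1 clause(s); 2 remain; assigned so far: [2, 3]
unit clause [-4] forces x4=F; simplify:
  satisfied 2 clause(s); 0 remain; assigned so far: [2, 3, 4]

Answer: x2=T x3=F x4=F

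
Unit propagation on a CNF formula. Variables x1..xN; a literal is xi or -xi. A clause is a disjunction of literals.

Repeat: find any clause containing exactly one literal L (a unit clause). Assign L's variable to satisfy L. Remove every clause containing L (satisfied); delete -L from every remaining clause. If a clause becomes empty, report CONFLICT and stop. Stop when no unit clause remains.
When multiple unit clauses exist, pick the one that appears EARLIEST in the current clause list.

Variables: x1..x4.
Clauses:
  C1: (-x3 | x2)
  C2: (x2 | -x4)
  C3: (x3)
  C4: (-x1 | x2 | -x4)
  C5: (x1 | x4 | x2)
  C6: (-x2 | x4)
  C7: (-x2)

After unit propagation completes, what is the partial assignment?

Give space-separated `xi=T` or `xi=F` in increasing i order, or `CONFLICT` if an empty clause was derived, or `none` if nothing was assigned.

Answer: CONFLICT

Derivation:
unit clause [3] forces x3=T; simplify:
  drop -3 from [-3, 2] -> [2]
  satisfied 1 clause(s); 6 remain; assigned so far: [3]
unit clause [2] forces x2=T; simplify:
  drop -2 from [-2, 4] -> [4]
  drop -2 from [-2] -> [] (empty!)
  satisfied 4 clause(s); 2 remain; assigned so far: [2, 3]
CONFLICT (empty clause)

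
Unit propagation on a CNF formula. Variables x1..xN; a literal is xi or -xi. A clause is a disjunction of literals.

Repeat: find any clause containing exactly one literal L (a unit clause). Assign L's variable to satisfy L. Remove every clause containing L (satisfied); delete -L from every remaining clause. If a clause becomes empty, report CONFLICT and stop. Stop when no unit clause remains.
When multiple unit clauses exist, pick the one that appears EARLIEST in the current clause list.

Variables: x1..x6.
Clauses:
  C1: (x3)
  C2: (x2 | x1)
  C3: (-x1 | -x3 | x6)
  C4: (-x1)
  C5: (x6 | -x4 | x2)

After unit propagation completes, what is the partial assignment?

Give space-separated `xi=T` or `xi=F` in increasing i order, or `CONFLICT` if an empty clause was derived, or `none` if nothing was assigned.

unit clause [3] forces x3=T; simplify:
  drop -3 from [-1, -3, 6] -> [-1, 6]
  satisfied 1 clause(s); 4 remain; assigned so far: [3]
unit clause [-1] forces x1=F; simplify:
  drop 1 from [2, 1] -> [2]
  satisfied 2 clause(s); 2 remain; assigned so far: [1, 3]
unit clause [2] forces x2=T; simplify:
  satisfied 2 clause(s); 0 remain; assigned so far: [1, 2, 3]

Answer: x1=F x2=T x3=T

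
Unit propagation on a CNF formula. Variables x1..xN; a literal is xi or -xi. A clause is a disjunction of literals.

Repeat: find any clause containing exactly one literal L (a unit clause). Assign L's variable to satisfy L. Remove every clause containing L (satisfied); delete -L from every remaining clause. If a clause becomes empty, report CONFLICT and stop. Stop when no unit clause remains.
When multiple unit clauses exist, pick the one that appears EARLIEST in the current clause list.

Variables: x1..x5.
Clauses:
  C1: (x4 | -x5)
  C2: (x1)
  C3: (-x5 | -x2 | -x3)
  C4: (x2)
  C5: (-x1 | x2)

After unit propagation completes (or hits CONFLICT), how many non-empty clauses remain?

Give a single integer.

Answer: 2

Derivation:
unit clause [1] forces x1=T; simplify:
  drop -1 from [-1, 2] -> [2]
  satisfied 1 clause(s); 4 remain; assigned so far: [1]
unit clause [2] forces x2=T; simplify:
  drop -2 from [-5, -2, -3] -> [-5, -3]
  satisfied 2 clause(s); 2 remain; assigned so far: [1, 2]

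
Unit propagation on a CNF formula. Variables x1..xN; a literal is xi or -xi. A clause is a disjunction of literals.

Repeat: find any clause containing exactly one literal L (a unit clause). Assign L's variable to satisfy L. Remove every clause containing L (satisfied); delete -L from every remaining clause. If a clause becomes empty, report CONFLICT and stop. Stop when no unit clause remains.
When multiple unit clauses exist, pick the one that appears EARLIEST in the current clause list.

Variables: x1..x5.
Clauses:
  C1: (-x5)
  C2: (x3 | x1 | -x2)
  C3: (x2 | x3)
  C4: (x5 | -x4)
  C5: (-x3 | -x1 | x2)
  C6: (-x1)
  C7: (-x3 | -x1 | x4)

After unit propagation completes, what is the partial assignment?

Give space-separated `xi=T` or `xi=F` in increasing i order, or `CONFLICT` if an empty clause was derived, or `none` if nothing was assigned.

Answer: x1=F x4=F x5=F

Derivation:
unit clause [-5] forces x5=F; simplify:
  drop 5 from [5, -4] -> [-4]
  satisfied 1 clause(s); 6 remain; assigned so far: [5]
unit clause [-4] forces x4=F; simplify:
  drop 4 from [-3, -1, 4] -> [-3, -1]
  satisfied 1 clause(s); 5 remain; assigned so far: [4, 5]
unit clause [-1] forces x1=F; simplify:
  drop 1 from [3, 1, -2] -> [3, -2]
  satisfied 3 clause(s); 2 remain; assigned so far: [1, 4, 5]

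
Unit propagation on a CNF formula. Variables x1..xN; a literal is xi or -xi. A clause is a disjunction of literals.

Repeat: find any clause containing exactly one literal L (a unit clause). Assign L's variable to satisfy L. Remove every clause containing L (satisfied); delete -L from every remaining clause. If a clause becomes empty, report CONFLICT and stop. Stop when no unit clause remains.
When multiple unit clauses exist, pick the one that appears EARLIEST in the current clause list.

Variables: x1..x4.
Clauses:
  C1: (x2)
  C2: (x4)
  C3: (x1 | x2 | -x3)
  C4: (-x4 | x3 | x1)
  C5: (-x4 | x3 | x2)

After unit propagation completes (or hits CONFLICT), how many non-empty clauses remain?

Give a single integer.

unit clause [2] forces x2=T; simplify:
  satisfied 3 clause(s); 2 remain; assigned so far: [2]
unit clause [4] forces x4=T; simplify:
  drop -4 from [-4, 3, 1] -> [3, 1]
  satisfied 1 clause(s); 1 remain; assigned so far: [2, 4]

Answer: 1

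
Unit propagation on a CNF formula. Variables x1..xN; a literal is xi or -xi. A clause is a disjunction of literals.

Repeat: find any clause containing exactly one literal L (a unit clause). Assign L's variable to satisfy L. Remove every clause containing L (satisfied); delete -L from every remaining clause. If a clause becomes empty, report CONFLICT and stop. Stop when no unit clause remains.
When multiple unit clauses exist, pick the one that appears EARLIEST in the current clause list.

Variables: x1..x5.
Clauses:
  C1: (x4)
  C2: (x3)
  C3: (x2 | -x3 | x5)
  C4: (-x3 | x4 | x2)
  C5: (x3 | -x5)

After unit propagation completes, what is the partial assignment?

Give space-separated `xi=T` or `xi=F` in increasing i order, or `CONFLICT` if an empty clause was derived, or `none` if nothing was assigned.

unit clause [4] forces x4=T; simplify:
  satisfied 2 clause(s); 3 remain; assigned so far: [4]
unit clause [3] forces x3=T; simplify:
  drop -3 from [2, -3, 5] -> [2, 5]
  satisfied 2 clause(s); 1 remain; assigned so far: [3, 4]

Answer: x3=T x4=T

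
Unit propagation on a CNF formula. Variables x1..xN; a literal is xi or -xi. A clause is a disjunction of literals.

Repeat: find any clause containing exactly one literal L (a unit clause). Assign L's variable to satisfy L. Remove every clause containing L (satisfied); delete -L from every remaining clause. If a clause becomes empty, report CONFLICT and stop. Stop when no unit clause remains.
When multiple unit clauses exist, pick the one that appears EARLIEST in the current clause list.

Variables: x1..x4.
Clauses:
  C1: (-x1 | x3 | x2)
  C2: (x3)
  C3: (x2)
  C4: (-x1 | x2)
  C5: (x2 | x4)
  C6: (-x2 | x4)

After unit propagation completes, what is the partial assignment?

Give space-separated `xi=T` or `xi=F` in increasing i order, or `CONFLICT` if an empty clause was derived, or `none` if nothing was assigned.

unit clause [3] forces x3=T; simplify:
  satisfied 2 clause(s); 4 remain; assigned so far: [3]
unit clause [2] forces x2=T; simplify:
  drop -2 from [-2, 4] -> [4]
  satisfied 3 clause(s); 1 remain; assigned so far: [2, 3]
unit clause [4] forces x4=T; simplify:
  satisfied 1 clause(s); 0 remain; assigned so far: [2, 3, 4]

Answer: x2=T x3=T x4=T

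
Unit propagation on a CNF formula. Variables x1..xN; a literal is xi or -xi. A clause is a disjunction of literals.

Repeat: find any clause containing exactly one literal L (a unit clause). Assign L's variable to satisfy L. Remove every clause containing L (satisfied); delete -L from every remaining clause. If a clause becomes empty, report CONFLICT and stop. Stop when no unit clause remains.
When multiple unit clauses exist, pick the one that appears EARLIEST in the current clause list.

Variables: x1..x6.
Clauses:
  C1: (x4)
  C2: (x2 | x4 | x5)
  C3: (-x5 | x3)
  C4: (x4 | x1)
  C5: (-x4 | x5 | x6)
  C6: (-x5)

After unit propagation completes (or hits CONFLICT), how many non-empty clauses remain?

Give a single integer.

unit clause [4] forces x4=T; simplify:
  drop -4 from [-4, 5, 6] -> [5, 6]
  satisfied 3 clause(s); 3 remain; assigned so far: [4]
unit clause [-5] forces x5=F; simplify:
  drop 5 from [5, 6] -> [6]
  satisfied 2 clause(s); 1 remain; assigned so far: [4, 5]
unit clause [6] forces x6=T; simplify:
  satisfied 1 clause(s); 0 remain; assigned so far: [4, 5, 6]

Answer: 0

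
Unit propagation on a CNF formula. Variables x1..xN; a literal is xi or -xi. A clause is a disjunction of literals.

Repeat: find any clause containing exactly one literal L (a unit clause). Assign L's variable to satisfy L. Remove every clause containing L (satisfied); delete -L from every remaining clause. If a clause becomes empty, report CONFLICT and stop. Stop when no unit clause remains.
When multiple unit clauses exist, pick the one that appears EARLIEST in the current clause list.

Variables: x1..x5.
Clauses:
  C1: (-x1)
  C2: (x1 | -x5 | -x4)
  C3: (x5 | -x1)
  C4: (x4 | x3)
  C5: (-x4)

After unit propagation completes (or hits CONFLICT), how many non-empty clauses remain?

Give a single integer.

Answer: 0

Derivation:
unit clause [-1] forces x1=F; simplify:
  drop 1 from [1, -5, -4] -> [-5, -4]
  satisfied 2 clause(s); 3 remain; assigned so far: [1]
unit clause [-4] forces x4=F; simplify:
  drop 4 from [4, 3] -> [3]
  satisfied 2 clause(s); 1 remain; assigned so far: [1, 4]
unit clause [3] forces x3=T; simplify:
  satisfied 1 clause(s); 0 remain; assigned so far: [1, 3, 4]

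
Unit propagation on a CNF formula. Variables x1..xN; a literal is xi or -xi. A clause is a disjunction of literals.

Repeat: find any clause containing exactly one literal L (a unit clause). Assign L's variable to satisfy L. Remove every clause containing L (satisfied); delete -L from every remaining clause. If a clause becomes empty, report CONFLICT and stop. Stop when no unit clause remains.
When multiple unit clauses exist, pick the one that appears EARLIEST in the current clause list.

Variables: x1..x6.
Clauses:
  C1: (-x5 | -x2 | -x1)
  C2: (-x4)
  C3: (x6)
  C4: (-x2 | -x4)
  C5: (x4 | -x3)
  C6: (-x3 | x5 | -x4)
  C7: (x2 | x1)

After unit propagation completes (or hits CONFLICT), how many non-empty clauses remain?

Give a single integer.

unit clause [-4] forces x4=F; simplify:
  drop 4 from [4, -3] -> [-3]
  satisfied 3 clause(s); 4 remain; assigned so far: [4]
unit clause [6] forces x6=T; simplify:
  satisfied 1 clause(s); 3 remain; assigned so far: [4, 6]
unit clause [-3] forces x3=F; simplify:
  satisfied 1 clause(s); 2 remain; assigned so far: [3, 4, 6]

Answer: 2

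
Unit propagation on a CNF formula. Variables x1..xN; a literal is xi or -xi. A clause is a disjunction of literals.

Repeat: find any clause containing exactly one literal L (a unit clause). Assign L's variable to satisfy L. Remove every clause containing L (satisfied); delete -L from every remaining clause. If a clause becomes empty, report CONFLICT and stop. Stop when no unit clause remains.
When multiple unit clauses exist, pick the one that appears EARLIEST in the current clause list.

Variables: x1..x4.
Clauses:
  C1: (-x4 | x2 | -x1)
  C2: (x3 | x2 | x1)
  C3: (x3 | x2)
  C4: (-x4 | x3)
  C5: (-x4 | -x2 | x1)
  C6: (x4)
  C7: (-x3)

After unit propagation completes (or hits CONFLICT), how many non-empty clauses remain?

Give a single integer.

unit clause [4] forces x4=T; simplify:
  drop -4 from [-4, 2, -1] -> [2, -1]
  drop -4 from [-4, 3] -> [3]
  drop -4 from [-4, -2, 1] -> [-2, 1]
  satisfied 1 clause(s); 6 remain; assigned so far: [4]
unit clause [3] forces x3=T; simplify:
  drop -3 from [-3] -> [] (empty!)
  satisfied 3 clause(s); 3 remain; assigned so far: [3, 4]
CONFLICT (empty clause)

Answer: 2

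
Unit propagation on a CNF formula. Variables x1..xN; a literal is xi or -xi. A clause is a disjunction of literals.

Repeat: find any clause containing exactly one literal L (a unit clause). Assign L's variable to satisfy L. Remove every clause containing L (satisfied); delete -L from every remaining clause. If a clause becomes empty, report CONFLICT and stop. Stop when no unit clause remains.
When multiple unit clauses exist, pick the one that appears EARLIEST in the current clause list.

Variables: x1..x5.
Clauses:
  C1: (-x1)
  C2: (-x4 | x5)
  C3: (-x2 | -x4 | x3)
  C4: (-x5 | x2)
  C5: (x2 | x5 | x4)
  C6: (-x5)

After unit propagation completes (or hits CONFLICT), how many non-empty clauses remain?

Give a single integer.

Answer: 0

Derivation:
unit clause [-1] forces x1=F; simplify:
  satisfied 1 clause(s); 5 remain; assigned so far: [1]
unit clause [-5] forces x5=F; simplify:
  drop 5 from [-4, 5] -> [-4]
  drop 5 from [2, 5, 4] -> [2, 4]
  satisfied 2 clause(s); 3 remain; assigned so far: [1, 5]
unit clause [-4] forces x4=F; simplify:
  drop 4 from [2, 4] -> [2]
  satisfied 2 clause(s); 1 remain; assigned so far: [1, 4, 5]
unit clause [2] forces x2=T; simplify:
  satisfied 1 clause(s); 0 remain; assigned so far: [1, 2, 4, 5]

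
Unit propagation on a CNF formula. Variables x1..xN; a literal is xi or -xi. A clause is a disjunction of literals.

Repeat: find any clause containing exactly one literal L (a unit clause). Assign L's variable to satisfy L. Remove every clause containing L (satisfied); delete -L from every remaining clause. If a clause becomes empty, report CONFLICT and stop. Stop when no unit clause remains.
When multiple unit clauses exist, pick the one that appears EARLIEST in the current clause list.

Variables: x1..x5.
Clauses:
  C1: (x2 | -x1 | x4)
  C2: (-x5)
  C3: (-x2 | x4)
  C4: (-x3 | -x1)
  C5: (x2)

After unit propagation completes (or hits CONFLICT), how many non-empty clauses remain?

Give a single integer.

Answer: 1

Derivation:
unit clause [-5] forces x5=F; simplify:
  satisfied 1 clause(s); 4 remain; assigned so far: [5]
unit clause [2] forces x2=T; simplify:
  drop -2 from [-2, 4] -> [4]
  satisfied 2 clause(s); 2 remain; assigned so far: [2, 5]
unit clause [4] forces x4=T; simplify:
  satisfied 1 clause(s); 1 remain; assigned so far: [2, 4, 5]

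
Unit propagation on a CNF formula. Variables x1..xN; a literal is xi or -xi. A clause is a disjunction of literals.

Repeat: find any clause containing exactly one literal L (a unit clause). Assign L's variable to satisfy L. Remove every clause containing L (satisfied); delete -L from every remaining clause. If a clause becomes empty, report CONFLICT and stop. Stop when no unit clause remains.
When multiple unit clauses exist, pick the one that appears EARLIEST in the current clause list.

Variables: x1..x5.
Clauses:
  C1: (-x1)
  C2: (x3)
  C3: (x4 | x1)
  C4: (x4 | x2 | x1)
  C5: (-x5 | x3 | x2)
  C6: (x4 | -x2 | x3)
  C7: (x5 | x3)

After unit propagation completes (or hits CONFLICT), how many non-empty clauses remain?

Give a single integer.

Answer: 0

Derivation:
unit clause [-1] forces x1=F; simplify:
  drop 1 from [4, 1] -> [4]
  drop 1 from [4, 2, 1] -> [4, 2]
  satisfied 1 clause(s); 6 remain; assigned so far: [1]
unit clause [3] forces x3=T; simplify:
  satisfied 4 clause(s); 2 remain; assigned so far: [1, 3]
unit clause [4] forces x4=T; simplify:
  satisfied 2 clause(s); 0 remain; assigned so far: [1, 3, 4]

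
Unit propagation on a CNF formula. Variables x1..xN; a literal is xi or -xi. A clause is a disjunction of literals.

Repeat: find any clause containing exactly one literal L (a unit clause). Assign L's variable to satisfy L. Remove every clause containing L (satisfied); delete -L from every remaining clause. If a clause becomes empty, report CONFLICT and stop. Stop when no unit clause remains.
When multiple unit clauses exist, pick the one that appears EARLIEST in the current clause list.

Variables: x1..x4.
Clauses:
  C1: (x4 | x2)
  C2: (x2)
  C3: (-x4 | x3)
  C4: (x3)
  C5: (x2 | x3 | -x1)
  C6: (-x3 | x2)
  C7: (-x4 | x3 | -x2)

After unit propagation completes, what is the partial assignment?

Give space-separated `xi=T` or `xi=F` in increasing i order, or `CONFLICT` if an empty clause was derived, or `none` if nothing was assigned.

Answer: x2=T x3=T

Derivation:
unit clause [2] forces x2=T; simplify:
  drop -2 from [-4, 3, -2] -> [-4, 3]
  satisfied 4 clause(s); 3 remain; assigned so far: [2]
unit clause [3] forces x3=T; simplify:
  satisfied 3 clause(s); 0 remain; assigned so far: [2, 3]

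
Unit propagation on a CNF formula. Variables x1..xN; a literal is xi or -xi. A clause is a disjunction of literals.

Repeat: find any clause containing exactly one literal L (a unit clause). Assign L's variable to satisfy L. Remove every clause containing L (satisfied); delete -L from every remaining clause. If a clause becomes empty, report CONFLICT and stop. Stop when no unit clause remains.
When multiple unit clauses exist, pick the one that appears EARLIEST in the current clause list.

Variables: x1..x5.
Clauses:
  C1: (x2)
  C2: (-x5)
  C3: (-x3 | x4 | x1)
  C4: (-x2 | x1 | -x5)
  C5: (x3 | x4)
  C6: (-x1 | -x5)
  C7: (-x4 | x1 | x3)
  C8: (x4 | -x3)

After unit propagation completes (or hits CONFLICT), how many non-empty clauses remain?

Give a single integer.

unit clause [2] forces x2=T; simplify:
  drop -2 from [-2, 1, -5] -> [1, -5]
  satisfied 1 clause(s); 7 remain; assigned so far: [2]
unit clause [-5] forces x5=F; simplify:
  satisfied 3 clause(s); 4 remain; assigned so far: [2, 5]

Answer: 4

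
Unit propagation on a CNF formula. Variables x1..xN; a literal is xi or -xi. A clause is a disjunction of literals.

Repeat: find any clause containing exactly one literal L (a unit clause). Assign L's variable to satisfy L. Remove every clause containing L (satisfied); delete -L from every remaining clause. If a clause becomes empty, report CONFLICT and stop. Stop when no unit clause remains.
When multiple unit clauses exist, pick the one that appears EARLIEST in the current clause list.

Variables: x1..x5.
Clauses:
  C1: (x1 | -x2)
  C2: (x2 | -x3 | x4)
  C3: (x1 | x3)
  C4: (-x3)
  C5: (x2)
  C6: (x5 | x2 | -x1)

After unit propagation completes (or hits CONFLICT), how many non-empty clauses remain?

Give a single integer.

Answer: 0

Derivation:
unit clause [-3] forces x3=F; simplify:
  drop 3 from [1, 3] -> [1]
  satisfied 2 clause(s); 4 remain; assigned so far: [3]
unit clause [1] forces x1=T; simplify:
  drop -1 from [5, 2, -1] -> [5, 2]
  satisfied 2 clause(s); 2 remain; assigned so far: [1, 3]
unit clause [2] forces x2=T; simplify:
  satisfied 2 clause(s); 0 remain; assigned so far: [1, 2, 3]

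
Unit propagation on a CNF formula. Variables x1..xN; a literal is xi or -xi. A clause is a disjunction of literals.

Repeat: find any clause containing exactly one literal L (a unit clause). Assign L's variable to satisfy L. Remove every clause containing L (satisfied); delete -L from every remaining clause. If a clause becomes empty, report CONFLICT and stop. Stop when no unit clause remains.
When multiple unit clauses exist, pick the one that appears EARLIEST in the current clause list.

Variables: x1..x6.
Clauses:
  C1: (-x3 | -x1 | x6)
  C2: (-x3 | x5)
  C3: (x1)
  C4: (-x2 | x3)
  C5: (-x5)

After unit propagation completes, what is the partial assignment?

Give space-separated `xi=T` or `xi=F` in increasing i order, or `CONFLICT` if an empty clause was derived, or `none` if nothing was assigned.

unit clause [1] forces x1=T; simplify:
  drop -1 from [-3, -1, 6] -> [-3, 6]
  satisfied 1 clause(s); 4 remain; assigned so far: [1]
unit clause [-5] forces x5=F; simplify:
  drop 5 from [-3, 5] -> [-3]
  satisfied 1 clause(s); 3 remain; assigned so far: [1, 5]
unit clause [-3] forces x3=F; simplify:
  drop 3 from [-2, 3] -> [-2]
  satisfied 2 clause(s); 1 remain; assigned so far: [1, 3, 5]
unit clause [-2] forces x2=F; simplify:
  satisfied 1 clause(s); 0 remain; assigned so far: [1, 2, 3, 5]

Answer: x1=T x2=F x3=F x5=F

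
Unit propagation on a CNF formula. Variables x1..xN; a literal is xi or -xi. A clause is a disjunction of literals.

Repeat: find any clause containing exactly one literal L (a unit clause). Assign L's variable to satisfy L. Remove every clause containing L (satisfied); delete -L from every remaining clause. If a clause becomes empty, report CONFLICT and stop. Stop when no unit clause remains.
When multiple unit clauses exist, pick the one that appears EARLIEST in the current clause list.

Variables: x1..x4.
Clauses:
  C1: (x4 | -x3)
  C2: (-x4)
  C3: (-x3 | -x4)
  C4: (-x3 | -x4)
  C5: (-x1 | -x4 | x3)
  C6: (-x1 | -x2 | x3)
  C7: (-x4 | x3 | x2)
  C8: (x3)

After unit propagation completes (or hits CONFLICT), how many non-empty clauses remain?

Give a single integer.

Answer: 1

Derivation:
unit clause [-4] forces x4=F; simplify:
  drop 4 from [4, -3] -> [-3]
  satisfied 5 clause(s); 3 remain; assigned so far: [4]
unit clause [-3] forces x3=F; simplify:
  drop 3 from [-1, -2, 3] -> [-1, -2]
  drop 3 from [3] -> [] (empty!)
  satisfied 1 clause(s); 2 remain; assigned so far: [3, 4]
CONFLICT (empty clause)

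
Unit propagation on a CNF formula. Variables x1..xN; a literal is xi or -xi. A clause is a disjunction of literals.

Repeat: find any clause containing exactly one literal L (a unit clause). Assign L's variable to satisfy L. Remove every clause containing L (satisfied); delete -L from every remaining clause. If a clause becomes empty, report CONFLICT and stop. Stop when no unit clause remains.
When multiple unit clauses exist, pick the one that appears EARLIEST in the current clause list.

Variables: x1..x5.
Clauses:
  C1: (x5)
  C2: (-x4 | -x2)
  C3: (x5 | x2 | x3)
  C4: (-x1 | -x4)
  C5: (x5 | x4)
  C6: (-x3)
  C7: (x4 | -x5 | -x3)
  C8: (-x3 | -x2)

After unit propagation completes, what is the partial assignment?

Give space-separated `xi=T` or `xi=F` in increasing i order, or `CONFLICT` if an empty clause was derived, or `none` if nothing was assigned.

Answer: x3=F x5=T

Derivation:
unit clause [5] forces x5=T; simplify:
  drop -5 from [4, -5, -3] -> [4, -3]
  satisfied 3 clause(s); 5 remain; assigned so far: [5]
unit clause [-3] forces x3=F; simplify:
  satisfied 3 clause(s); 2 remain; assigned so far: [3, 5]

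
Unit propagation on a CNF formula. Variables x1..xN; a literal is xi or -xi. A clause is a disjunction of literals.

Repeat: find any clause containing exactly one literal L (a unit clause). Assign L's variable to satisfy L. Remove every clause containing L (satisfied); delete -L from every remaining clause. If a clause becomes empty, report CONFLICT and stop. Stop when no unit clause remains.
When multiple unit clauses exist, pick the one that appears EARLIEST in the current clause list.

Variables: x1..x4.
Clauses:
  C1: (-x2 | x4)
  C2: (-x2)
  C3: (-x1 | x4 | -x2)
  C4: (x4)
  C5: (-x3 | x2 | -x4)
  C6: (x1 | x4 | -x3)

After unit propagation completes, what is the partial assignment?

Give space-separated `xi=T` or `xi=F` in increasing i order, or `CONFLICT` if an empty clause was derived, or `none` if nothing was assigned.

unit clause [-2] forces x2=F; simplify:
  drop 2 from [-3, 2, -4] -> [-3, -4]
  satisfied 3 clause(s); 3 remain; assigned so far: [2]
unit clause [4] forces x4=T; simplify:
  drop -4 from [-3, -4] -> [-3]
  satisfied 2 clause(s); 1 remain; assigned so far: [2, 4]
unit clause [-3] forces x3=F; simplify:
  satisfied 1 clause(s); 0 remain; assigned so far: [2, 3, 4]

Answer: x2=F x3=F x4=T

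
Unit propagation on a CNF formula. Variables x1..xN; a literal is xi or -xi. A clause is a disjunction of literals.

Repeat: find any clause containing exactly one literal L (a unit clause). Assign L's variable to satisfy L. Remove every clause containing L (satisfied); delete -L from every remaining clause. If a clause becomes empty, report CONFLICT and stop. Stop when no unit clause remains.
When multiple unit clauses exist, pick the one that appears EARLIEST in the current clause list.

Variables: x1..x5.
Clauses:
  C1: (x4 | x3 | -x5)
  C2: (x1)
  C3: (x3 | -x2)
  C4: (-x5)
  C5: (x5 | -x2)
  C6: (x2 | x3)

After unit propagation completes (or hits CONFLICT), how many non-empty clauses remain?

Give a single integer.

Answer: 0

Derivation:
unit clause [1] forces x1=T; simplify:
  satisfied 1 clause(s); 5 remain; assigned so far: [1]
unit clause [-5] forces x5=F; simplify:
  drop 5 from [5, -2] -> [-2]
  satisfied 2 clause(s); 3 remain; assigned so far: [1, 5]
unit clause [-2] forces x2=F; simplify:
  drop 2 from [2, 3] -> [3]
  satisfied 2 clause(s); 1 remain; assigned so far: [1, 2, 5]
unit clause [3] forces x3=T; simplify:
  satisfied 1 clause(s); 0 remain; assigned so far: [1, 2, 3, 5]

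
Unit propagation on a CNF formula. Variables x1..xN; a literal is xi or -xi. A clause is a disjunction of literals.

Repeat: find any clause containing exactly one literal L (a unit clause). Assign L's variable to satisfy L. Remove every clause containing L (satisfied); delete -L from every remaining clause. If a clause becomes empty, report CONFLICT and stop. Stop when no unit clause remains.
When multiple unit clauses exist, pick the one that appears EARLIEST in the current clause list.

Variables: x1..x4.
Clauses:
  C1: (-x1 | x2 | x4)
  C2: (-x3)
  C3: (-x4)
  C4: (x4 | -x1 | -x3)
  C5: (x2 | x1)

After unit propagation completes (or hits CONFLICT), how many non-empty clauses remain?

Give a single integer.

unit clause [-3] forces x3=F; simplify:
  satisfied 2 clause(s); 3 remain; assigned so far: [3]
unit clause [-4] forces x4=F; simplify:
  drop 4 from [-1, 2, 4] -> [-1, 2]
  satisfied 1 clause(s); 2 remain; assigned so far: [3, 4]

Answer: 2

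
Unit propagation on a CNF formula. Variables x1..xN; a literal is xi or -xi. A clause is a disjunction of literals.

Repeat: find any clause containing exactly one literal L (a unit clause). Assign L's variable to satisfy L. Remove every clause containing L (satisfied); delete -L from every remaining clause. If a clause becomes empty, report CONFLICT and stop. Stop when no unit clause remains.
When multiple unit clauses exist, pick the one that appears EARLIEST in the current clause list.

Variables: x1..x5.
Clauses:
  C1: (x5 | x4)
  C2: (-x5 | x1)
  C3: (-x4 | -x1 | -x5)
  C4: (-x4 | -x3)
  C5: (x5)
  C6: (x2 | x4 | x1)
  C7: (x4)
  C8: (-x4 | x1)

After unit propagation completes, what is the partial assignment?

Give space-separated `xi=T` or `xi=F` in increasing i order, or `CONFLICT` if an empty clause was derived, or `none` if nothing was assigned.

unit clause [5] forces x5=T; simplify:
  drop -5 from [-5, 1] -> [1]
  drop -5 from [-4, -1, -5] -> [-4, -1]
  satisfied 2 clause(s); 6 remain; assigned so far: [5]
unit clause [1] forces x1=T; simplify:
  drop -1 from [-4, -1] -> [-4]
  satisfied 3 clause(s); 3 remain; assigned so far: [1, 5]
unit clause [-4] forces x4=F; simplify:
  drop 4 from [4] -> [] (empty!)
  satisfied 2 clause(s); 1 remain; assigned so far: [1, 4, 5]
CONFLICT (empty clause)

Answer: CONFLICT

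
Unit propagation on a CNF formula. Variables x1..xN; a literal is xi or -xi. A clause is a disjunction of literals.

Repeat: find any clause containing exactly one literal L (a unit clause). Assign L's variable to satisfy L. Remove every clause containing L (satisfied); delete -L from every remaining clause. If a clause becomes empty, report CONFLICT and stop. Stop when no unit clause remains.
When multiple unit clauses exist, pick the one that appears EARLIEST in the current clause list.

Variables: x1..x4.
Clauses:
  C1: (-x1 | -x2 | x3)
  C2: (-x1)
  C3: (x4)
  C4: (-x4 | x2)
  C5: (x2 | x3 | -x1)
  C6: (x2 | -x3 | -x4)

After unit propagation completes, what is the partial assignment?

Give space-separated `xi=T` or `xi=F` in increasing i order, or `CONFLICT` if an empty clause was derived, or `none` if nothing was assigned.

Answer: x1=F x2=T x4=T

Derivation:
unit clause [-1] forces x1=F; simplify:
  satisfied 3 clause(s); 3 remain; assigned so far: [1]
unit clause [4] forces x4=T; simplify:
  drop -4 from [-4, 2] -> [2]
  drop -4 from [2, -3, -4] -> [2, -3]
  satisfied 1 clause(s); 2 remain; assigned so far: [1, 4]
unit clause [2] forces x2=T; simplify:
  satisfied 2 clause(s); 0 remain; assigned so far: [1, 2, 4]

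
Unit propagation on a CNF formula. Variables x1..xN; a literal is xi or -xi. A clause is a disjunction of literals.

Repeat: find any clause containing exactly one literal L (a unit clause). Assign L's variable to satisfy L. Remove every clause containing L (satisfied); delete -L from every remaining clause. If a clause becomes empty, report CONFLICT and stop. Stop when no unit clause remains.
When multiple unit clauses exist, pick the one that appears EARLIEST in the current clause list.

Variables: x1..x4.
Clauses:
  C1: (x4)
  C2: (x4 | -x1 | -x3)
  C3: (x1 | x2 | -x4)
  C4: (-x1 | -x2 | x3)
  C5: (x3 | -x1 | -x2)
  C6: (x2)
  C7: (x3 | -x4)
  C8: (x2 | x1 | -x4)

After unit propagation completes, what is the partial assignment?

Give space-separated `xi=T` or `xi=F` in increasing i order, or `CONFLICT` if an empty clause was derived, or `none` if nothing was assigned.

unit clause [4] forces x4=T; simplify:
  drop -4 from [1, 2, -4] -> [1, 2]
  drop -4 from [3, -4] -> [3]
  drop -4 from [2, 1, -4] -> [2, 1]
  satisfied 2 clause(s); 6 remain; assigned so far: [4]
unit clause [2] forces x2=T; simplify:
  drop -2 from [-1, -2, 3] -> [-1, 3]
  drop -2 from [3, -1, -2] -> [3, -1]
  satisfied 3 clause(s); 3 remain; assigned so far: [2, 4]
unit clause [3] forces x3=T; simplify:
  satisfied 3 clause(s); 0 remain; assigned so far: [2, 3, 4]

Answer: x2=T x3=T x4=T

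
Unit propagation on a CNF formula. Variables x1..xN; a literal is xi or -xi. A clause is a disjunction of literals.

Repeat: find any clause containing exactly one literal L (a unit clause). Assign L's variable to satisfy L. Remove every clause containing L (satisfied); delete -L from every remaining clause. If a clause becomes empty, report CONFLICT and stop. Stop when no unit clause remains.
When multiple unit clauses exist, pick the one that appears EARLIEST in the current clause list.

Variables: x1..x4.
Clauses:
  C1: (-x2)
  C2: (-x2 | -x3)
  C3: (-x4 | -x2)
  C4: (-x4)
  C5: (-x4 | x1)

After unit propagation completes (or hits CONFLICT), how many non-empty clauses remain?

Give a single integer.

unit clause [-2] forces x2=F; simplify:
  satisfied 3 clause(s); 2 remain; assigned so far: [2]
unit clause [-4] forces x4=F; simplify:
  satisfied 2 clause(s); 0 remain; assigned so far: [2, 4]

Answer: 0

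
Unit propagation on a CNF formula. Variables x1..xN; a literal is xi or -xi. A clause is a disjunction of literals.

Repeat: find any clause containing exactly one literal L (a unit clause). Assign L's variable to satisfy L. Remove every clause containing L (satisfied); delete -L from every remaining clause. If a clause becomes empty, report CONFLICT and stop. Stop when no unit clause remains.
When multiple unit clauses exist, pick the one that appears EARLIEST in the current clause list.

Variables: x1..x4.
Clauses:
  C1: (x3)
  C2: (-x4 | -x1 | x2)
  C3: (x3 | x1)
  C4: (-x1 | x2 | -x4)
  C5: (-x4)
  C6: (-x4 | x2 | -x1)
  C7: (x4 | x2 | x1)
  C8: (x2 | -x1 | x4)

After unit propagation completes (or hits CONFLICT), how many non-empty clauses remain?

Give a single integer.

unit clause [3] forces x3=T; simplify:
  satisfied 2 clause(s); 6 remain; assigned so far: [3]
unit clause [-4] forces x4=F; simplify:
  drop 4 from [4, 2, 1] -> [2, 1]
  drop 4 from [2, -1, 4] -> [2, -1]
  satisfied 4 clause(s); 2 remain; assigned so far: [3, 4]

Answer: 2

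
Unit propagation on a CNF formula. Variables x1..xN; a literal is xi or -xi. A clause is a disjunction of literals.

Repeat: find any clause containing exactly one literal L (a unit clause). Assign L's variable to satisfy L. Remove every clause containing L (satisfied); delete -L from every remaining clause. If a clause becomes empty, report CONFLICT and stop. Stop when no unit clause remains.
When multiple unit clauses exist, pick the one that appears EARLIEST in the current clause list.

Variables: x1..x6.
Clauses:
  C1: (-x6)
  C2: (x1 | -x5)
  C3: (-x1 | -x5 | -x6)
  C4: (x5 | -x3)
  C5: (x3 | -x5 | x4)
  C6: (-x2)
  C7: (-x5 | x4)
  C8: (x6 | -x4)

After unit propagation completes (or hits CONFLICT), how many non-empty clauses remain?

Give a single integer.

unit clause [-6] forces x6=F; simplify:
  drop 6 from [6, -4] -> [-4]
  satisfied 2 clause(s); 6 remain; assigned so far: [6]
unit clause [-2] forces x2=F; simplify:
  satisfied 1 clause(s); 5 remain; assigned so far: [2, 6]
unit clause [-4] forces x4=F; simplify:
  drop 4 from [3, -5, 4] -> [3, -5]
  drop 4 from [-5, 4] -> [-5]
  satisfied 1 clause(s); 4 remain; assigned so far: [2, 4, 6]
unit clause [-5] forces x5=F; simplify:
  drop 5 from [5, -3] -> [-3]
  satisfied 3 clause(s); 1 remain; assigned so far: [2, 4, 5, 6]
unit clause [-3] forces x3=F; simplify:
  satisfied 1 clause(s); 0 remain; assigned so far: [2, 3, 4, 5, 6]

Answer: 0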